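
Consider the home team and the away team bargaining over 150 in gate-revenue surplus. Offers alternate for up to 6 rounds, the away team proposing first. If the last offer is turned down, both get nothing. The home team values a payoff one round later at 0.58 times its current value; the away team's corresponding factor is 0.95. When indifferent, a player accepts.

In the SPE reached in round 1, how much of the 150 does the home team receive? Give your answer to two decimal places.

By backward induction:
Round 6 (the home team proposes): the away team will accept anything ≥ 0, so the home team offers 0 and keeps 150.
Round 5 (the away team proposes): the home team can get 150 next round, worth 0.58 × 150 = 87 now. The away team offers 87 and keeps 150 − 87 = 63.
Round 4 (the home team proposes): the away team can get 63 next round, worth 0.95 × 63 = 59.85 now. The home team offers 59.85 and keeps 150 − 59.85 = 90.15.
Round 3 (the away team proposes): the home team can get 90.15 next round, worth 0.58 × 90.15 = 52.287 now; the away team offers that and keeps 97.713.
Round 2 (the home team proposes): the away team can get 97.713 next round, worth 0.95 × 97.713 = 92.82735 now; the home team offers that and keeps 57.17265.
Round 1 (the away team proposes): the home team can get 57.17265 next round, worth 0.58 × 57.17265 = 33.160137 now. The away team offers 33.160137 and keeps 150 − 33.160137 = 116.839863.

33.16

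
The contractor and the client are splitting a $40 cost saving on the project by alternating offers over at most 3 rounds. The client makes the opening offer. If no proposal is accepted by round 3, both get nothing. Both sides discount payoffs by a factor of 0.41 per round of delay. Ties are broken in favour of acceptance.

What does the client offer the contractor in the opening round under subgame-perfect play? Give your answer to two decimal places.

9.68

By backward induction:
Round 3 (the client proposes): rejection yields 0 for the contractor; the client offers 0 and keeps 40.
Round 2 (the contractor proposes): the client can get 40 next round, worth 0.41 × 40 = 16.4 now, so the contractor offers 16.4, keeping 23.6.
Round 1 (the client proposes): the contractor can get 23.6 next round, worth 0.41 × 23.6 = 9.676 now. The client offers 9.676 and keeps 40 − 9.676 = 30.324.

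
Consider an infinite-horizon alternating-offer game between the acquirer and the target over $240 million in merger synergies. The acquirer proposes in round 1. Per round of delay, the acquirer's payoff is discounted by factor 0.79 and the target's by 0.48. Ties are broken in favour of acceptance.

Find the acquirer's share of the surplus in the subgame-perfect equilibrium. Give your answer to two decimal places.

201.03

When the acquirer proposes, the target accepts any offer worth at least 0.48 times what the target would get by proposing next round; and vice versa.
This gives x = 240 − 0.48y and y = 240 − 0.79x, where x and y are each side's share when it proposes.
Hence (1 − 0.48·0.79)x = 240(1 − 0.48), i.e. 0.6208·x = 124.8.
x ≈ 201.0309; the target's share is 240 − x ≈ 38.9691.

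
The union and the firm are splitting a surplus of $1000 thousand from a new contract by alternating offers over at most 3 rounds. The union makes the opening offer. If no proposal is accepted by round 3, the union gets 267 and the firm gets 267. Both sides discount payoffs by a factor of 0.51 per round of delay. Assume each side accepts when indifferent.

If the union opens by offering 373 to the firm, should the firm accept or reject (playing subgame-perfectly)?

Accept

Round 3 (the union proposes): the firm gets 267 if talks fail, so the union offers 267 and keeps 733.
Round 2 (the firm proposes): the union can get 733 next round, worth 0.51 × 733 = 373.83 now. The firm offers 373.83 and keeps 1000 − 373.83 = 626.17.
So by rejecting in round 1, the firm gets 626.17 next round, worth 0.51 × 626.17 = 319.3467 now.
Offer 373 ≥ 319.3467, so the firm accepts.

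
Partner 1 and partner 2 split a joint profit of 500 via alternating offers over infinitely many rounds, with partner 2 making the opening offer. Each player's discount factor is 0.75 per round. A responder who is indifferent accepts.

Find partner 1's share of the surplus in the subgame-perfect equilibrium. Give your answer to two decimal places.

When partner 2 proposes, partner 1 accepts any offer worth at least 0.75 times what partner 1 would get by proposing next round; and vice versa.
This gives x = 500 − 0.75y and y = 500 − 0.75x, where x and y are each side's share when it proposes.
Hence (1 − 0.75·0.75)x = 500(1 − 0.75), i.e. 0.4375·x = 125.
x ≈ 285.7143; partner 1's share is 500 − x ≈ 214.2857.

214.29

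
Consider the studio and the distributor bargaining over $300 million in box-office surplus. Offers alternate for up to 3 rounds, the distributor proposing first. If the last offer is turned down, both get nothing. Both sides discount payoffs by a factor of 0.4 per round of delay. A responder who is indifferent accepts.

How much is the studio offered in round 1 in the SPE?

Round 3 (the distributor proposes): rejection yields 0 for the studio; the distributor offers 0 and keeps 300.
Round 2 (the studio proposes): the distributor can get 300 next round, worth 0.4 × 300 = 120 now, so the studio offers 120, keeping 180.
Round 1 (the distributor proposes): the studio can get 180 next round, worth 0.4 × 180 = 72 now; the distributor offers that and keeps 228.

72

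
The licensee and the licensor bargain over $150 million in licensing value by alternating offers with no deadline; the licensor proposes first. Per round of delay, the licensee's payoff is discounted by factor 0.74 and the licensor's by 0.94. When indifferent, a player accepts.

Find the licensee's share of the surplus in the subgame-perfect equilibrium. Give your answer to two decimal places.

21.88

When the licensor proposes, the licensee accepts any offer worth at least 0.74 times what the licensee would get by proposing next round; and vice versa.
This gives x = 150 − 0.74y and y = 150 − 0.94x, where x and y are each side's share when it proposes.
Hence (1 − 0.74·0.94)x = 150(1 − 0.74), i.e. 0.3044·x = 39.
x ≈ 128.1209; the licensee's share is 150 − x ≈ 21.8791.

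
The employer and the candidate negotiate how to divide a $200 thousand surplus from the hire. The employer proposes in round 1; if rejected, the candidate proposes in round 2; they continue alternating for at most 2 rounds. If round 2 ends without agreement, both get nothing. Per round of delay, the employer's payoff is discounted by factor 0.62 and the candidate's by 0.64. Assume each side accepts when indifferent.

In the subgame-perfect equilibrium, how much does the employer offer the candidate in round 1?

128

Round 2 (the candidate proposes): rejection yields 0 for the employer; the candidate offers 0 and keeps 200.
Round 1 (the employer proposes): the candidate can get 200 next round, worth 0.64 × 200 = 128 now. The employer offers 128 and keeps 200 − 128 = 72.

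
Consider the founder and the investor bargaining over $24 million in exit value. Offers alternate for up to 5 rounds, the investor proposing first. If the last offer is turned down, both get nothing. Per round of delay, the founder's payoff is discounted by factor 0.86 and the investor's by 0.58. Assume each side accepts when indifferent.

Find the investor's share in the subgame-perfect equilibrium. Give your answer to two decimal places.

11.01

Solve by backward induction from round 5.
Round 5 (the investor proposes): rejection yields 0 for the founder; the investor offers 0 and keeps 24.
Round 4 (the founder proposes): the investor can get 24 next round, worth 0.58 × 24 = 13.92 now; the founder offers that and keeps 10.08.
Round 3 (the investor proposes): the founder can get 10.08 next round, worth 0.86 × 10.08 = 8.6688 now. The investor offers 8.6688 and keeps 24 − 8.6688 = 15.3312.
Round 2 (the founder proposes): the investor can get 15.3312 next round, worth 0.58 × 15.3312 = 8.892096 now. The founder offers 8.892096 and keeps 24 − 8.892096 = 15.107904.
Round 1 (the investor proposes): the founder can get 15.107904 next round, worth 0.86 × 15.107904 = 12.99279744 now. The investor offers 12.99279744 and keeps 24 − 12.99279744 = 11.00720256.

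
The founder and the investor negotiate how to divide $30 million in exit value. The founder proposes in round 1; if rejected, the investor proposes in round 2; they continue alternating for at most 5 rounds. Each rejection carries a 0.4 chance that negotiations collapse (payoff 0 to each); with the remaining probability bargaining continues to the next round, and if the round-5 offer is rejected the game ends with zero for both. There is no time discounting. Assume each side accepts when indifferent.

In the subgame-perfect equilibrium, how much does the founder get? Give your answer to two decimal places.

Round 5 (the founder proposes): rejection yields 0 for the investor; the founder offers 0 and keeps 30.
Round 4 (the investor proposes): rejecting gives the founder an expected 0.6 × 30 = 18; the investor offers that and keeps 12.
Round 3 (the founder proposes): rejecting gives the investor an expected 0.6 × 12 = 7.2, so the founder offers 7.2, keeping 22.8.
Round 2 (the investor proposes): rejecting gives the founder an expected 0.6 × 22.8 = 13.68, so the investor offers 13.68, keeping 16.32.
Round 1 (the founder proposes): rejecting gives the investor an expected 0.6 × 16.32 = 9.792, so the founder offers 9.792, keeping 20.208.

20.21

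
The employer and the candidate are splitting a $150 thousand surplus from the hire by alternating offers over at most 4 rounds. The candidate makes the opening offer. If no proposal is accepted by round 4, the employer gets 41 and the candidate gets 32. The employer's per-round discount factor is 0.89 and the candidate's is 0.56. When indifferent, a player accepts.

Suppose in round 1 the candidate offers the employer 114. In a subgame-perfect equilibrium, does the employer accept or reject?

Accept

Round 4 (the employer proposes): the candidate gets 32 if talks fail, so the employer offers 32 and keeps 118.
Round 3 (the candidate proposes): the employer can get 118 next round, worth 0.89 × 118 = 105.02 now. The candidate offers 105.02 and keeps 150 − 105.02 = 44.98.
Round 2 (the employer proposes): the candidate can get 44.98 next round, worth 0.56 × 44.98 = 25.1888 now; the employer offers that and keeps 124.8112.
So by rejecting in round 1, the employer gets 124.8112 next round, worth 0.89 × 124.8112 = 111.081968 now.
Offer 114 ≥ 111.081968, so the employer accepts.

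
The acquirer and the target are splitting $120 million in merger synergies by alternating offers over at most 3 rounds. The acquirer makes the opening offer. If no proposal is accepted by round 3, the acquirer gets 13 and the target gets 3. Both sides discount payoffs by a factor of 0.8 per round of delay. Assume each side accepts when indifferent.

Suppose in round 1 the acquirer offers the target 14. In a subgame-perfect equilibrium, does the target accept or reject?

Work out the target's continuation value if the offer is rejected.
Round 3 (the acquirer proposes): the target gets 3 if talks fail, so the acquirer offers 3 and keeps 117.
Round 2 (the target proposes): the acquirer can get 117 next round, worth 0.8 × 117 = 93.6 now; the target offers that and keeps 26.4.
So by rejecting in round 1, the target gets 26.4 next round, worth 0.8 × 26.4 = 21.12 now.
Offer 14 < 21.12, so the target rejects.

Reject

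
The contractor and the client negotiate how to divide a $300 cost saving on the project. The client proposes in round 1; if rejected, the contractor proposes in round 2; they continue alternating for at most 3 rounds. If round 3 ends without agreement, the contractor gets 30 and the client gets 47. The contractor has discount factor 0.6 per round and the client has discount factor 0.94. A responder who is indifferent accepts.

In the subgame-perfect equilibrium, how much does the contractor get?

27.72

Work backward from the last round.
Round 3 (the client proposes): the contractor gets 30 if talks fail, so the client offers 30 and keeps 270.
Round 2 (the contractor proposes): the client can get 270 next round, worth 0.94 × 270 = 253.8 now, so the contractor offers 253.8, keeping 46.2.
Round 1 (the client proposes): the contractor can get 46.2 next round, worth 0.6 × 46.2 = 27.72 now, so the client offers 27.72, keeping 272.28.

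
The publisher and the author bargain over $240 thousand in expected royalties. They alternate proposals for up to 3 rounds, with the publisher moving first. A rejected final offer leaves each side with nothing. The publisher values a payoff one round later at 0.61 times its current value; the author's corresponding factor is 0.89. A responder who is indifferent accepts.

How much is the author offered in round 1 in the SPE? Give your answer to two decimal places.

Round 3 (the publisher proposes): rejection yields 0 for the author; the publisher offers 0 and keeps 240.
Round 2 (the author proposes): the publisher can get 240 next round, worth 0.61 × 240 = 146.4 now, so the author offers 146.4, keeping 93.6.
Round 1 (the publisher proposes): the author can get 93.6 next round, worth 0.89 × 93.6 = 83.304 now, so the publisher offers 83.304, keeping 156.696.

83.30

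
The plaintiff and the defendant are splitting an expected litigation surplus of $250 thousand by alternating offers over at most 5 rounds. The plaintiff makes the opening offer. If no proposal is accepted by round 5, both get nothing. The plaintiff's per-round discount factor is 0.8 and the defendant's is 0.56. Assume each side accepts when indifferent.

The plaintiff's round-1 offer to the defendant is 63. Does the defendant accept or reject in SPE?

Accept

Round 5 (the plaintiff proposes): rejection yields 0 for the defendant; the plaintiff offers 0 and keeps 250.
Round 4 (the defendant proposes): the plaintiff can get 250 next round, worth 0.8 × 250 = 200 now; the defendant offers that and keeps 50.
Round 3 (the plaintiff proposes): the defendant can get 50 next round, worth 0.56 × 50 = 28 now, so the plaintiff offers 28, keeping 222.
Round 2 (the defendant proposes): the plaintiff can get 222 next round, worth 0.8 × 222 = 177.6 now, so the defendant offers 177.6, keeping 72.4.
So by rejecting in round 1, the defendant gets 72.4 next round, worth 0.56 × 72.4 = 40.544 now.
Offer 63 ≥ 40.544, so the defendant accepts.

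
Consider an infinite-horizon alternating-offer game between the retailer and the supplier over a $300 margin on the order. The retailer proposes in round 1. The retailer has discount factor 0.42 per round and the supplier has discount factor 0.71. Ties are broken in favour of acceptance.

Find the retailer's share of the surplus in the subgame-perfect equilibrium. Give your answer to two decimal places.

123.97

Let x be the retailer's share when the retailer proposes and y be the supplier's share when the supplier proposes.
The supplier accepts iff offered ≥ 0.71·y, so x = 300 − 0.71y. Symmetrically y = 300 − 0.42x.
Substituting: x = 300 − 0.71(300 − 0.42x), giving x(1 − 0.42·0.71) = 300(1 − 0.71).
So x = 300 × 0.29 / 0.7018 ≈ 123.9669, and the supplier receives 300 − x ≈ 176.0331.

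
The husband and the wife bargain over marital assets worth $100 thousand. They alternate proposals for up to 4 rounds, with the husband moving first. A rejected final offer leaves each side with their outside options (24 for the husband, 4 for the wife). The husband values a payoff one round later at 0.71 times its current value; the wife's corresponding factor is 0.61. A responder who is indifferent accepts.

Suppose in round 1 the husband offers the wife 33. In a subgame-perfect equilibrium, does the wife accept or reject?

Round 4 (the wife proposes): the husband gets 24 if talks fail, so the wife offers 24 and keeps 76.
Round 3 (the husband proposes): the wife can get 76 next round, worth 0.61 × 76 = 46.36 now; the husband offers that and keeps 53.64.
Round 2 (the wife proposes): the husband can get 53.64 next round, worth 0.71 × 53.64 = 38.0844 now. The wife offers 38.0844 and keeps 100 − 38.0844 = 61.9156.
So by rejecting in round 1, the wife gets 61.9156 next round, worth 0.61 × 61.9156 = 37.768516 now.
Offer 33 < 37.768516, so the wife rejects.

Reject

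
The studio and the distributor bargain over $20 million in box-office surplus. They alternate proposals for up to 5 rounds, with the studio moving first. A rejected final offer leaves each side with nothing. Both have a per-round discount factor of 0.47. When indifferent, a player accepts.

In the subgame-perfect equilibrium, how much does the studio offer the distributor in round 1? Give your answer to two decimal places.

6.08

Round 5 (the studio proposes): rejection yields 0 for the distributor; the studio offers 0 and keeps 20.
Round 4 (the distributor proposes): the studio can get 20 next round, worth 0.47 × 20 = 9.4 now, so the distributor offers 9.4, keeping 10.6.
Round 3 (the studio proposes): the distributor can get 10.6 next round, worth 0.47 × 10.6 = 4.982 now, so the studio offers 4.982, keeping 15.018.
Round 2 (the distributor proposes): the studio can get 15.018 next round, worth 0.47 × 15.018 = 7.05846 now. The distributor offers 7.05846 and keeps 20 − 7.05846 = 12.94154.
Round 1 (the studio proposes): the distributor can get 12.94154 next round, worth 0.47 × 12.94154 = 6.0825238 now, so the studio offers 6.0825238, keeping 13.9174762.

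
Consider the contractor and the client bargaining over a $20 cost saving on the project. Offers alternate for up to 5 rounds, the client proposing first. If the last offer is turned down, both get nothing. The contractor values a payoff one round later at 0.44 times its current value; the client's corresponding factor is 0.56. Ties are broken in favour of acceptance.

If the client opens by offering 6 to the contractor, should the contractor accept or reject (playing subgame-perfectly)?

Work out the contractor's continuation value if the offer is rejected.
Round 5 (the client proposes): the contractor will accept anything ≥ 0, so the client offers 0 and keeps 20.
Round 4 (the contractor proposes): the client can get 20 next round, worth 0.56 × 20 = 11.2 now; the contractor offers that and keeps 8.8.
Round 3 (the client proposes): the contractor can get 8.8 next round, worth 0.44 × 8.8 = 3.872 now; the client offers that and keeps 16.128.
Round 2 (the contractor proposes): the client can get 16.128 next round, worth 0.56 × 16.128 = 9.03168 now. The contractor offers 9.03168 and keeps 20 − 9.03168 = 10.96832.
So by rejecting in round 1, the contractor gets 10.96832 next round, worth 0.44 × 10.96832 = 4.8260608 now.
Offer 6 ≥ 4.8260608, so the contractor accepts.

Accept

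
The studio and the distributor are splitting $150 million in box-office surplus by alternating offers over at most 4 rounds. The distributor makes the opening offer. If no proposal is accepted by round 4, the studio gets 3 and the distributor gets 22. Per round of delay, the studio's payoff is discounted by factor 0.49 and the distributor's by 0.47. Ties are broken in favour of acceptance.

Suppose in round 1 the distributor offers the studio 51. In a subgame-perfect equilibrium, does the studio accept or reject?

Round 4 (the studio proposes): the distributor gets 22 if talks fail, so the studio offers 22 and keeps 128.
Round 3 (the distributor proposes): the studio can get 128 next round, worth 0.49 × 128 = 62.72 now, so the distributor offers 62.72, keeping 87.28.
Round 2 (the studio proposes): the distributor can get 87.28 next round, worth 0.47 × 87.28 = 41.0216 now. The studio offers 41.0216 and keeps 150 − 41.0216 = 108.9784.
So by rejecting in round 1, the studio gets 108.9784 next round, worth 0.49 × 108.9784 = 53.399416 now.
Offer 51 < 53.399416, so the studio rejects.

Reject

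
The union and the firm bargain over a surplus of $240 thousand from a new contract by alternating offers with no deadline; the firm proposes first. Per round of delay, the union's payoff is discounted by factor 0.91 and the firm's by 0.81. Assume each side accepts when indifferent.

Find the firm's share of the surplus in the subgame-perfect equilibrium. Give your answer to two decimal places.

82.16

When the firm proposes, the union accepts any offer worth at least 0.91 times what the union would get by proposing next round; and vice versa.
This gives x = 240 − 0.91y and y = 240 − 0.81x, where x and y are each side's share when it proposes.
Hence (1 − 0.91·0.81)x = 240(1 − 0.91), i.e. 0.2629·x = 21.6.
x ≈ 82.1605; the union's share is 240 − x ≈ 157.8395.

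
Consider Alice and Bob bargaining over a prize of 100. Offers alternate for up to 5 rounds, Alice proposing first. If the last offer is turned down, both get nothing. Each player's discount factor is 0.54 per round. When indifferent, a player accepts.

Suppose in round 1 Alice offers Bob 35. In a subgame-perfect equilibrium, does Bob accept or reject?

Accept

Round 5 (Alice proposes): Bob will accept anything ≥ 0, so Alice offers 0 and keeps 100.
Round 4 (Bob proposes): Alice can get 100 next round, worth 0.54 × 100 = 54 now; Bob offers that and keeps 46.
Round 3 (Alice proposes): Bob can get 46 next round, worth 0.54 × 46 = 24.84 now, so Alice offers 24.84, keeping 75.16.
Round 2 (Bob proposes): Alice can get 75.16 next round, worth 0.54 × 75.16 = 40.5864 now, so Bob offers 40.5864, keeping 59.4136.
So by rejecting in round 1, Bob gets 59.4136 next round, worth 0.54 × 59.4136 = 32.083344 now.
Offer 35 ≥ 32.083344, so Bob accepts.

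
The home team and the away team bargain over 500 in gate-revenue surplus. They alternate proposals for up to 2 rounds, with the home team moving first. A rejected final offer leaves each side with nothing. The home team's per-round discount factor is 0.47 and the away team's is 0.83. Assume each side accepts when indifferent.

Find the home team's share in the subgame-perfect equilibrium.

85

Round 2 (the away team proposes): the home team will accept anything ≥ 0, so the away team offers 0 and keeps 500.
Round 1 (the home team proposes): the away team can get 500 next round, worth 0.83 × 500 = 415 now. The home team offers 415 and keeps 500 − 415 = 85.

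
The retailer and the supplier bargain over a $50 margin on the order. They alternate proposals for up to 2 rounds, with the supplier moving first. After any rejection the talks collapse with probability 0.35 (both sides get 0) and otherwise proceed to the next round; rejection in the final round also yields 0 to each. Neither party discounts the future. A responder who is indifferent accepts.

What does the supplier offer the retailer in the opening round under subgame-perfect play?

By backward induction:
Round 2 (the retailer proposes): the supplier will accept anything ≥ 0, so the retailer offers 0 and keeps 50.
Round 1 (the supplier proposes): rejecting gives the retailer an expected 0.65 × 50 = 32.5; the supplier offers that and keeps 17.5.

32.5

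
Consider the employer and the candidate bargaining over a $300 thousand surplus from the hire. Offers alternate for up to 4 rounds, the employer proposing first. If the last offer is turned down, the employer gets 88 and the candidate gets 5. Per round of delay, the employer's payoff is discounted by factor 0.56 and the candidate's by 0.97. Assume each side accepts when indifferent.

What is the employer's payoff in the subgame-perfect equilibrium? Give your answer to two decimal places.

Round 4 (the candidate proposes): the employer gets 88 if talks fail, so the candidate offers 88 and keeps 212.
Round 3 (the employer proposes): the candidate can get 212 next round, worth 0.97 × 212 = 205.64 now, so the employer offers 205.64, keeping 94.36.
Round 2 (the candidate proposes): the employer can get 94.36 next round, worth 0.56 × 94.36 = 52.8416 now. The candidate offers 52.8416 and keeps 300 − 52.8416 = 247.1584.
Round 1 (the employer proposes): the candidate can get 247.1584 next round, worth 0.97 × 247.1584 = 239.743648 now, so the employer offers 239.743648, keeping 60.256352.

60.26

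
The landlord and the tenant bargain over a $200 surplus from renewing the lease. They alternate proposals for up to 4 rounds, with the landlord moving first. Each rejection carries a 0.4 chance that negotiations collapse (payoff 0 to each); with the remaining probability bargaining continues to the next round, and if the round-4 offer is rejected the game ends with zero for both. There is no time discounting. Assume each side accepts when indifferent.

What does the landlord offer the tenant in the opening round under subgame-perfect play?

Round 4 (the tenant proposes): the landlord will accept anything ≥ 0, so the tenant offers 0 and keeps 200.
Round 3 (the landlord proposes): rejecting gives the tenant an expected 0.6 × 200 = 120; the landlord offers that and keeps 80.
Round 2 (the tenant proposes): rejecting gives the landlord an expected 0.6 × 80 = 48. The tenant offers 48 and keeps 200 − 48 = 152.
Round 1 (the landlord proposes): rejecting gives the tenant an expected 0.6 × 152 = 91.2. The landlord offers 91.2 and keeps 200 − 91.2 = 108.8.

91.2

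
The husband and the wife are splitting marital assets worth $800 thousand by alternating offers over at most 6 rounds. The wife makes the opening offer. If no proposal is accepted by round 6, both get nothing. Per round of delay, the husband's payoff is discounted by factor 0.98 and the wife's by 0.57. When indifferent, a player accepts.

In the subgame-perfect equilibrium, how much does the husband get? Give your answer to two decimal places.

770.07

Round 6 (the husband proposes): rejection yields 0 for the wife; the husband offers 0 and keeps 800.
Round 5 (the wife proposes): the husband can get 800 next round, worth 0.98 × 800 = 784 now, so the wife offers 784, keeping 16.
Round 4 (the husband proposes): the wife can get 16 next round, worth 0.57 × 16 = 9.12 now, so the husband offers 9.12, keeping 790.88.
Round 3 (the wife proposes): the husband can get 790.88 next round, worth 0.98 × 790.88 = 775.0624 now; the wife offers that and keeps 24.9376.
Round 2 (the husband proposes): the wife can get 24.9376 next round, worth 0.57 × 24.9376 = 14.214432 now; the husband offers that and keeps 785.785568.
Round 1 (the wife proposes): the husband can get 785.785568 next round, worth 0.98 × 785.785568 = 770.06985664 now. The wife offers 770.06985664 and keeps 800 − 770.06985664 = 29.93014336.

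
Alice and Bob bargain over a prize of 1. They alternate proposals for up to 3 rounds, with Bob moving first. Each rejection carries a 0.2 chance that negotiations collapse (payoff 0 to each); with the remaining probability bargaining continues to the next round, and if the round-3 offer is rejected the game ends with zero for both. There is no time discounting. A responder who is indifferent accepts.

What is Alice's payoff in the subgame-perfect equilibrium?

0.16

By backward induction:
Round 3 (Bob proposes): rejection yields 0 for Alice; Bob offers 0 and keeps 1.
Round 2 (Alice proposes): rejecting gives Bob an expected 0.8 × 1 = 0.8. Alice offers 0.8 and keeps 1 − 0.8 = 0.2.
Round 1 (Bob proposes): rejecting gives Alice an expected 0.8 × 0.2 = 0.16. Bob offers 0.16 and keeps 1 − 0.16 = 0.84.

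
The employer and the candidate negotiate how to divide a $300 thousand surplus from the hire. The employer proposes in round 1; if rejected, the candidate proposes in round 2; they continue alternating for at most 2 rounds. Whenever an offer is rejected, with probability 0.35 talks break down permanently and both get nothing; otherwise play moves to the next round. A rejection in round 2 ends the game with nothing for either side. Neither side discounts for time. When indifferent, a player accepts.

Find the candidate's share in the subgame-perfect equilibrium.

195

By backward induction:
Round 2 (the candidate proposes): the employer will accept anything ≥ 0, so the candidate offers 0 and keeps 300.
Round 1 (the employer proposes): rejecting gives the candidate an expected 0.65 × 300 = 195; the employer offers that and keeps 105.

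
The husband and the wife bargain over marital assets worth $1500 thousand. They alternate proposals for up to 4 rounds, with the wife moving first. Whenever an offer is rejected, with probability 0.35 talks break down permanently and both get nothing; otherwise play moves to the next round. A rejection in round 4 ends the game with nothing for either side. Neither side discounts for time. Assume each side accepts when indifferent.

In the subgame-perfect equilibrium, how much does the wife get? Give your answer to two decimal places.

By backward induction:
Round 4 (the husband proposes): the wife will accept anything ≥ 0, so the husband offers 0 and keeps 1500.
Round 3 (the wife proposes): rejecting gives the husband an expected 0.65 × 1500 = 975. The wife offers 975 and keeps 1500 − 975 = 525.
Round 2 (the husband proposes): rejecting gives the wife an expected 0.65 × 525 = 341.25. The husband offers 341.25 and keeps 1500 − 341.25 = 1158.75.
Round 1 (the wife proposes): rejecting gives the husband an expected 0.65 × 1158.75 = 753.1875. The wife offers 753.1875 and keeps 1500 − 753.1875 = 746.8125.

746.81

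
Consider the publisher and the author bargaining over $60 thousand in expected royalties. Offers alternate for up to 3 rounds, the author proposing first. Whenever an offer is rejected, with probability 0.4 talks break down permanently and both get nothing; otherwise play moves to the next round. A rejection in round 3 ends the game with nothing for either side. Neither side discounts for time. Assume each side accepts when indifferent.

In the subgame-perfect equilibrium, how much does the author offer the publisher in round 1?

Round 3 (the author proposes): the publisher will accept anything ≥ 0, so the author offers 0 and keeps 60.
Round 2 (the publisher proposes): rejecting gives the author an expected 0.6 × 60 = 36; the publisher offers that and keeps 24.
Round 1 (the author proposes): rejecting gives the publisher an expected 0.6 × 24 = 14.4. The author offers 14.4 and keeps 60 − 14.4 = 45.6.

14.4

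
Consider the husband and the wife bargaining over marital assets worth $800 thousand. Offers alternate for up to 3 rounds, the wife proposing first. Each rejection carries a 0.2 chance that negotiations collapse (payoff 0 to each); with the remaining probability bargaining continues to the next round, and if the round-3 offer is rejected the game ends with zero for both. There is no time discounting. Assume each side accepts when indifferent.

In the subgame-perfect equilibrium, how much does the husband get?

Round 3 (the wife proposes): the husband will accept anything ≥ 0, so the wife offers 0 and keeps 800.
Round 2 (the husband proposes): rejecting gives the wife an expected 0.8 × 800 = 640. The husband offers 640 and keeps 800 − 640 = 160.
Round 1 (the wife proposes): rejecting gives the husband an expected 0.8 × 160 = 128, so the wife offers 128, keeping 672.

128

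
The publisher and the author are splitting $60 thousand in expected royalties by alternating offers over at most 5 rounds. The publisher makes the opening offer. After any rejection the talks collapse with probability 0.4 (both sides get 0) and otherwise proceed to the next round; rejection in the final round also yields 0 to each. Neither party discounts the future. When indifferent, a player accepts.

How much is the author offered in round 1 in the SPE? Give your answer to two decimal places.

Round 5 (the publisher proposes): the author will accept anything ≥ 0, so the publisher offers 0 and keeps 60.
Round 4 (the author proposes): rejecting gives the publisher an expected 0.6 × 60 = 36, so the author offers 36, keeping 24.
Round 3 (the publisher proposes): rejecting gives the author an expected 0.6 × 24 = 14.4. The publisher offers 14.4 and keeps 60 − 14.4 = 45.6.
Round 2 (the author proposes): rejecting gives the publisher an expected 0.6 × 45.6 = 27.36, so the author offers 27.36, keeping 32.64.
Round 1 (the publisher proposes): rejecting gives the author an expected 0.6 × 32.64 = 19.584; the publisher offers that and keeps 40.416.

19.58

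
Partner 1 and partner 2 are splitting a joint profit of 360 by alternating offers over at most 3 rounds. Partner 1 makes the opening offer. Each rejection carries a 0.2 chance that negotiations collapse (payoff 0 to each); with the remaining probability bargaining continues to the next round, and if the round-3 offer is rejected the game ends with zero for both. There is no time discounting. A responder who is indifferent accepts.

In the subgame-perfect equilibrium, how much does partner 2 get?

57.6

By backward induction:
Round 3 (partner 1 proposes): partner 2 will accept anything ≥ 0, so partner 1 offers 0 and keeps 360.
Round 2 (partner 2 proposes): rejecting gives partner 1 an expected 0.8 × 360 = 288; partner 2 offers that and keeps 72.
Round 1 (partner 1 proposes): rejecting gives partner 2 an expected 0.8 × 72 = 57.6; partner 1 offers that and keeps 302.4.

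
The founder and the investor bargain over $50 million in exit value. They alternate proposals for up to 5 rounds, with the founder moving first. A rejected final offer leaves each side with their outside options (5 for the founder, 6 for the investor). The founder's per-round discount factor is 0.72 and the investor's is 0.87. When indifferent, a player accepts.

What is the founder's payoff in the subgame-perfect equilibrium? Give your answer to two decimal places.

27.84

Round 5 (the founder proposes): the investor gets 6 if talks fail, so the founder offers 6 and keeps 44.
Round 4 (the investor proposes): the founder can get 44 next round, worth 0.72 × 44 = 31.68 now, so the investor offers 31.68, keeping 18.32.
Round 3 (the founder proposes): the investor can get 18.32 next round, worth 0.87 × 18.32 = 15.9384 now, so the founder offers 15.9384, keeping 34.0616.
Round 2 (the investor proposes): the founder can get 34.0616 next round, worth 0.72 × 34.0616 = 24.524352 now; the investor offers that and keeps 25.475648.
Round 1 (the founder proposes): the investor can get 25.475648 next round, worth 0.87 × 25.475648 = 22.16381376 now. The founder offers 22.16381376 and keeps 50 − 22.16381376 = 27.83618624.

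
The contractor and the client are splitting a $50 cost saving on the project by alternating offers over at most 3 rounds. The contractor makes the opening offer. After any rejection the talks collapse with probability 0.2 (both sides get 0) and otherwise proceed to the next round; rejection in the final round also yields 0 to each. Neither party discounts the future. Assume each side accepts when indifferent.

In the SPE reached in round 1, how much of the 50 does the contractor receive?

Round 3 (the contractor proposes): rejection yields 0 for the client; the contractor offers 0 and keeps 50.
Round 2 (the client proposes): rejecting gives the contractor an expected 0.8 × 50 = 40; the client offers that and keeps 10.
Round 1 (the contractor proposes): rejecting gives the client an expected 0.8 × 10 = 8. The contractor offers 8 and keeps 50 − 8 = 42.

42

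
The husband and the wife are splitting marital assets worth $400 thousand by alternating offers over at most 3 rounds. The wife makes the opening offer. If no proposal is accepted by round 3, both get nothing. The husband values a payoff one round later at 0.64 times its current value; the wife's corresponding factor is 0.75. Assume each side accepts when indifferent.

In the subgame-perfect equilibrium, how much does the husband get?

64

Round 3 (the wife proposes): the husband will accept anything ≥ 0, so the wife offers 0 and keeps 400.
Round 2 (the husband proposes): the wife can get 400 next round, worth 0.75 × 400 = 300 now; the husband offers that and keeps 100.
Round 1 (the wife proposes): the husband can get 100 next round, worth 0.64 × 100 = 64 now, so the wife offers 64, keeping 336.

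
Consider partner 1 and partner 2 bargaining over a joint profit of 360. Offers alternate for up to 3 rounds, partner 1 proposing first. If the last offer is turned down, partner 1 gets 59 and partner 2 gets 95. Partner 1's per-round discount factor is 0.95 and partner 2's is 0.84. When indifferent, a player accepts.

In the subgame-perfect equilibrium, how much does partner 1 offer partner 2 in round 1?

90.93

Round 3 (partner 1 proposes): partner 2 gets 95 if talks fail, so partner 1 offers 95 and keeps 265.
Round 2 (partner 2 proposes): partner 1 can get 265 next round, worth 0.95 × 265 = 251.75 now, so partner 2 offers 251.75, keeping 108.25.
Round 1 (partner 1 proposes): partner 2 can get 108.25 next round, worth 0.84 × 108.25 = 90.93 now, so partner 1 offers 90.93, keeping 269.07.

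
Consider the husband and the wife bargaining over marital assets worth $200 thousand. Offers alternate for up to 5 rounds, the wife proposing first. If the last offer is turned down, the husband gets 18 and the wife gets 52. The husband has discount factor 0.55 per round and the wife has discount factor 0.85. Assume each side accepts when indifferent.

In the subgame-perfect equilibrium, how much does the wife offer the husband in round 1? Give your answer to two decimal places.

28.15

Solve by backward induction from round 5.
Round 5 (the wife proposes): the husband gets 18 if talks fail, so the wife offers 18 and keeps 182.
Round 4 (the husband proposes): the wife can get 182 next round, worth 0.85 × 182 = 154.7 now, so the husband offers 154.7, keeping 45.3.
Round 3 (the wife proposes): the husband can get 45.3 next round, worth 0.55 × 45.3 = 24.915 now. The wife offers 24.915 and keeps 200 − 24.915 = 175.085.
Round 2 (the husband proposes): the wife can get 175.085 next round, worth 0.85 × 175.085 = 148.82225 now, so the husband offers 148.82225, keeping 51.17775.
Round 1 (the wife proposes): the husband can get 51.17775 next round, worth 0.55 × 51.17775 = 28.1477625 now. The wife offers 28.1477625 and keeps 200 − 28.1477625 = 171.8522375.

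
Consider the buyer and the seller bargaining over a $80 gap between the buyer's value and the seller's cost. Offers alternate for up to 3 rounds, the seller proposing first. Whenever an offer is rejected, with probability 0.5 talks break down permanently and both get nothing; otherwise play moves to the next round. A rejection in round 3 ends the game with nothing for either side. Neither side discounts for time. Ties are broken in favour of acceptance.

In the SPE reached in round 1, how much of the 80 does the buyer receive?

20

Round 3 (the seller proposes): the buyer will accept anything ≥ 0, so the seller offers 0 and keeps 80.
Round 2 (the buyer proposes): rejecting gives the seller an expected 0.5 × 80 = 40. The buyer offers 40 and keeps 80 − 40 = 40.
Round 1 (the seller proposes): rejecting gives the buyer an expected 0.5 × 40 = 20; the seller offers that and keeps 60.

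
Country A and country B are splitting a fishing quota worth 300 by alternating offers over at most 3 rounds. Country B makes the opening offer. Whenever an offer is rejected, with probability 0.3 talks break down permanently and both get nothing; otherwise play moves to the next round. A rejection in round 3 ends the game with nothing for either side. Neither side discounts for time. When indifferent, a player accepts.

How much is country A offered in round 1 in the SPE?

By backward induction:
Round 3 (country B proposes): rejection yields 0 for country A; country B offers 0 and keeps 300.
Round 2 (country A proposes): rejecting gives country B an expected 0.7 × 300 = 210. Country A offers 210 and keeps 300 − 210 = 90.
Round 1 (country B proposes): rejecting gives country A an expected 0.7 × 90 = 63; country B offers that and keeps 237.

63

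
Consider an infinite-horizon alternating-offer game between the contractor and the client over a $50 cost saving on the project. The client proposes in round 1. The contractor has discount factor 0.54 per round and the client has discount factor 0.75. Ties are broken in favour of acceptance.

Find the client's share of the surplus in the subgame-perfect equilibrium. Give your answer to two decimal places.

When the client proposes, the contractor accepts any offer worth at least 0.54 times what the contractor would get by proposing next round; and vice versa.
This gives x = 50 − 0.54y and y = 50 − 0.75x, where x and y are each side's share when it proposes.
Hence (1 − 0.54·0.75)x = 50(1 − 0.54), i.e. 0.595·x = 23.
x ≈ 38.6555; the contractor's share is 50 − x ≈ 11.3445.

38.66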